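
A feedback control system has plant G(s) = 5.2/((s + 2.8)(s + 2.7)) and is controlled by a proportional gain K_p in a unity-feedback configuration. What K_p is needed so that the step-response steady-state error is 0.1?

Steady-state error for a unit step on this type-0 loop is 1/(1 + K_p·G(0)).
G(0) = 0.6878. Require 1/(1 + K_p·0.6878) = 0.1, so 1 + 0.6878·K_p = 10.
K_p = (10 − 1)/0.6878 = 13.1.

K_p = 13.1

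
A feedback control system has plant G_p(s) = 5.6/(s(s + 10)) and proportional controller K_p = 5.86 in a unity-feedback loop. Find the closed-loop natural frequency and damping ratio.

ω_n = 5.73 rad/s, ζ = 0.873

With unity feedback the closed-loop characteristic equation is s² + 10s + 5.86·5.6 = s² + 10s + 32.82 = 0.
So ω_n² = 32.82 ⇒ ω_n = 5.729 rad/s, and ζ = 10/(2ω_n) = 0.873.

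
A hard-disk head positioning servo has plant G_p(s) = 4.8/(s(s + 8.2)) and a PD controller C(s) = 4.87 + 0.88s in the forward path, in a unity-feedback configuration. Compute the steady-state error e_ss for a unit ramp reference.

The loop has one pole at the origin (type 1). Velocity error constant K_v = lim_{s→0} s·C(s)G_p(s) = 4.87·4.8/8.2 = 2.851.
Steady-state error to a unit ramp: e_ss = 1/K_v = 0.351.

0.351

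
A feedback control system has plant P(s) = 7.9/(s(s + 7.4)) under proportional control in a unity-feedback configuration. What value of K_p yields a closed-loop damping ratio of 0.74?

Closed-loop characteristic equation: s² + 7.4s + K_p·7.9 = 0.
So ω_n = √(7.9K_p) and 2ζω_n = 7.4, giving ζ = 7.4/(2√(7.9K_p)).
Setting ζ = 0.74: √(7.9K_p) = 7.4/(2·0.74) = 5, so K_p = 25/7.9 = 3.16.

K_p = 3.16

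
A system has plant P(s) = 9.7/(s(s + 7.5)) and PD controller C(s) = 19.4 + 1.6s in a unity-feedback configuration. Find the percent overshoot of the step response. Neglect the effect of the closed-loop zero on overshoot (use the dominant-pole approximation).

Forward path: (19.4 + 1.6s)·9.7/(s(s+7.5)). The closed-loop characteristic equation is s² + (7.5 + 9.7·1.6)s + 9.7·19.4 = 0.
That is s² + 23.02s + 188.2 = 0, so ω_n = 13.72 rad/s and ζ = 23.02/(2·13.72) = 0.8391.
%OS = 100·exp(−πζ/√(1−ζ²)) = 0.787%.

0.787%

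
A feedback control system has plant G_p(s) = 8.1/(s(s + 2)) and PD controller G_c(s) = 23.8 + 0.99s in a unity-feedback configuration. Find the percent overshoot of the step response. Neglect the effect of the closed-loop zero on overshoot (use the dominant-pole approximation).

29.7%

Forward path: (23.8 + 0.99s)·8.1/(s(s+2)). The closed-loop characteristic equation is s² + (2 + 8.1·0.99)s + 8.1·23.8 = 0.
That is s² + 10.02s + 192.8 = 0, so ω_n = 13.88 rad/s and ζ = 10.02/(2·13.88) = 0.3608.
%OS = 100·exp(−πζ/√(1−ζ²)) = 29.7%.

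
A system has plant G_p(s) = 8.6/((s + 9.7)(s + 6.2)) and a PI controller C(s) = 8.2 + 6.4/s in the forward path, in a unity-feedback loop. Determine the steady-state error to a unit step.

0

The open loop C(s)G_p(s) has a pole at the origin (type 1), so the static position error constant is infinite and e_ss = 1/(1+∞) = 0.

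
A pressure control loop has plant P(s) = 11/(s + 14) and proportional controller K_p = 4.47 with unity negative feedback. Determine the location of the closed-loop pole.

Closed-loop transfer function: T(s) = K_p·P(s)/(1 + K_p·P(s)) = 49.17/(s + 14 + 49.17) = 49.17/(s + 63.17).
The closed-loop pole is at s = −63.17.

s = -63.17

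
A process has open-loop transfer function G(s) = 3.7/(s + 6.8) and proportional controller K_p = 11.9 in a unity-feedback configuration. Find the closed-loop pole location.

s = -50.83

Closed-loop transfer function: T(s) = K_p·G(s)/(1 + K_p·G(s)) = 44.03/(s + 6.8 + 44.03) = 44.03/(s + 50.83).
The closed-loop pole is at s = −50.83.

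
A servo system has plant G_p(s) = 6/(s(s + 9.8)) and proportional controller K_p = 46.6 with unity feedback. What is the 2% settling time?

Closed-loop characteristic equation: s² + 9.8s + 279.6 = 0, so ω_n = 16.72 rad/s and ζ = 9.8/(2·16.72) = 0.293.
2% settling time T_s ≈ 4/(ζω_n) = 4/4.9 = 0.816 s.

T_s ≈ 0.816 s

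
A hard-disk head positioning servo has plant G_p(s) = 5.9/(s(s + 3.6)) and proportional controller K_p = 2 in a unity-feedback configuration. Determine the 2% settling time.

T_s ≈ 2.22 s

The closed-loop denominator s² + 3.6s + 11.8 gives ω_n = √11.8 = 3.435 and ζ = 3.6/(2ω_n) = 0.524.
2% settling time T_s ≈ 4/(ζω_n) = 4/1.8 = 2.22 s.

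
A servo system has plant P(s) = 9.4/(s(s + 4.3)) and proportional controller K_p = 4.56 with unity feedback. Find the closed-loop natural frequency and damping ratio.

1 + K_p·P(s) = 0 gives s² + 4.3s + 42.86 = 0.
So ω_n² = 42.86 ⇒ ω_n = 6.547 rad/s, and ζ = 4.3/(2ω_n) = 0.328.

ω_n = 6.55 rad/s, ζ = 0.328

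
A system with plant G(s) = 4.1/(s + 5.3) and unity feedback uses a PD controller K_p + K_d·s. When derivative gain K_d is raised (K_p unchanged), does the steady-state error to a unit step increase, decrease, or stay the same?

K_d affects only the transient (the s-coefficient); the DC loop gain, and hence e_ss, depends only on K_p.

unchanged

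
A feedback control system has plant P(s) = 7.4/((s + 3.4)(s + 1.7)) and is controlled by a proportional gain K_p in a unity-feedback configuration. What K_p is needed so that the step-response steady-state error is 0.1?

Steady-state error for a unit step on this type-0 loop is 1/(1 + K_p·P(0)).
P(0) = 1.28. Require 1/(1 + K_p·1.28) = 0.1, so 1 + 1.28·K_p = 10.
K_p = (10 − 1)/1.28 = 7.03.

K_p = 7.03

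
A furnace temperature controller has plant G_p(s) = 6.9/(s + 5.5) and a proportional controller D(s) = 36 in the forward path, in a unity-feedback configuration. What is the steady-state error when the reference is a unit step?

The loop is type 0. Static position error constant K_pos = D(0)·G_p(0) = 36·1.255 = 45.16.
Steady-state error to a unit step: e_ss = 1/(1+K_pos) = 1/46.16 = 0.0217.

0.0217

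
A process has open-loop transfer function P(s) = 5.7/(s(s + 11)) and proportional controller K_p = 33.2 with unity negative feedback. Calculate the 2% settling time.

T_s ≈ 0.727 s

The closed-loop denominator s² + 11s + 189.2 gives ω_n = √189.2 = 13.76 and ζ = 11/(2ω_n) = 0.3998.
2% settling time T_s ≈ 4/(ζω_n) = 4/5.5 = 0.727 s.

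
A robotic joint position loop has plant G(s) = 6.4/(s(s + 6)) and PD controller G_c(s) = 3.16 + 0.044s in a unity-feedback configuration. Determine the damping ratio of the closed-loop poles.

Forward path: (3.16 + 0.044s)·6.4/(s(s+6)). The closed-loop characteristic equation is s² + (6 + 6.4·0.044)s + 6.4·3.16 = 0.
That is s² + 6.282s + 20.22 = 0, so ω_n = 4.497 rad/s and ζ = 6.282/(2·4.497) = 0.6984.

ζ = 0.698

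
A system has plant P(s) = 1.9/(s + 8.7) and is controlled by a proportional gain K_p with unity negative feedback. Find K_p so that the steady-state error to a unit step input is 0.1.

Steady-state error for a unit step on this type-0 loop is 1/(1 + K_p·P(0)).
P(0) = 0.2184. Require 1/(1 + K_p·0.2184) = 0.1, so 1 + 0.2184·K_p = 10.
K_p = (10 − 1)/0.2184 = 41.2.

K_p = 41.2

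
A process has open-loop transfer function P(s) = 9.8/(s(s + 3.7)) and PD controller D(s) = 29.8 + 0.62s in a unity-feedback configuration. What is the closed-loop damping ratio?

ζ = 0.286

Forward path: (29.8 + 0.62s)·9.8/(s(s+3.7)). The closed-loop characteristic equation is s² + (3.7 + 9.8·0.62)s + 9.8·29.8 = 0.
That is s² + 9.776s + 292 = 0, so ω_n = 17.09 rad/s and ζ = 9.776/(2·17.09) = 0.286.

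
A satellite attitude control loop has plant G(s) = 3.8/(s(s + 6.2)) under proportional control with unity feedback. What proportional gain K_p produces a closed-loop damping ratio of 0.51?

Closed-loop characteristic equation: s² + 6.2s + K_p·3.8 = 0.
So ω_n = √(3.8K_p) and 2ζω_n = 6.2, giving ζ = 6.2/(2√(3.8K_p)).
Setting ζ = 0.51: √(3.8K_p) = 6.2/(2·0.51) = 6.078, so K_p = 36.95/3.8 = 9.72.

K_p = 9.72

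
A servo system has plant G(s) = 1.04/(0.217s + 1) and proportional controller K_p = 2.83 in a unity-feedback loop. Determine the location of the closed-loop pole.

s = -18.17

Closed loop: T(s) = K_p·G/(1+K_p·G) = 2.943/(0.217s + 1 + 2.943), with pole at s = −(1 + 2.943)/0.217 = −18.17.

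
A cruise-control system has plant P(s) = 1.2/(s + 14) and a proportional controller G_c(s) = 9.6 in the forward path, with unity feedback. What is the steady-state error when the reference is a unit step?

The loop is type 0. Static position error constant K_pos = G_c(0)·P(0) = 9.6·0.08571 = 0.8229.
Steady-state error to a unit step: e_ss = 1/(1+K_pos) = 1/1.823 = 0.549.

0.549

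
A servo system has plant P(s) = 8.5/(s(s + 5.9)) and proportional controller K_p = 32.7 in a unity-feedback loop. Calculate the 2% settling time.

T_s ≈ 1.36 s

From 1 + K_pP(s) = 0: s² + 5.9s + 278 = 0 ⇒ ω_n = 16.67, ζ = 0.1769.
2% settling time T_s ≈ 4/(ζω_n) = 4/2.95 = 1.36 s.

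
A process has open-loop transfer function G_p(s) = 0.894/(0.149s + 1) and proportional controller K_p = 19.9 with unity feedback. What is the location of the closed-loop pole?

s = -126.1

Closed loop: T(s) = K_p·G_p/(1+K_p·G_p) = 17.79/(0.149s + 1 + 17.79), with pole at s = −(1 + 17.79)/0.149 = −126.1.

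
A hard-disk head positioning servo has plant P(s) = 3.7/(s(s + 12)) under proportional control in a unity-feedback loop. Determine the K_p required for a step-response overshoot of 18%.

K_p = 42.4

From %OS = 100·exp(−πζ/√(1−ζ²)) = 18%, ζ = −ln(0.18)/√(π²+ln²(0.18)) = 0.4791.
Characteristic equation s² + 12s + 3.7K_p = 0 gives ζ = 12/(2√(3.7K_p)).
Setting ζ = 0.4791: √(3.7K_p) = 12/(2·0.4791) = 12.52, so K_p = 156.8/3.7 = 42.4.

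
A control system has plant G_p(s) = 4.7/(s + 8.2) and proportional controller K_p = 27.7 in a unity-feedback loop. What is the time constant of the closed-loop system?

τ = 0.00723 s

Closed-loop transfer function: T(s) = K_p·G_p(s)/(1 + K_p·G_p(s)) = 130.2/(s + 8.2 + 130.2) = 130.2/(s + 138.4).
Time constant τ = 1/138.4 = 0.00723 s.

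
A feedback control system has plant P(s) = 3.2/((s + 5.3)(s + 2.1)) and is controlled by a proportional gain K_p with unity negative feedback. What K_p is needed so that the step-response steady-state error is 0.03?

K_p = 112

Steady-state error for a unit step on this type-0 loop is 1/(1 + K_p·P(0)).
P(0) = 0.2875. Require 1/(1 + K_p·0.2875) = 0.03, so 1 + 0.2875·K_p = 33.33.
K_p = (33.33 − 1)/0.2875 = 112.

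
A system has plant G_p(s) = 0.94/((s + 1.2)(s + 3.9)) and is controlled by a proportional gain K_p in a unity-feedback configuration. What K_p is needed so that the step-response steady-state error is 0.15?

K_p = 28.2

For a type-0 loop with proportional control, e_ss = 1/(1 + K_p·G_p(0)).
G_p(0) = 0.2009. Require 1/(1 + K_p·0.2009) = 0.15, so 1 + 0.2009·K_p = 6.667.
K_p = (6.667 − 1)/0.2009 = 28.2.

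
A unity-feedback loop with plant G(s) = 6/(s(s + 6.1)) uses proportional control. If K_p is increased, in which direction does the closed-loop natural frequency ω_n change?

ω_n = √(6·K_p), which grows with K_p.

increase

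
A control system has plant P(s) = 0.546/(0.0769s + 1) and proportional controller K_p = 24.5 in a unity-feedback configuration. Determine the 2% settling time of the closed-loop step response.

Closed loop: T(s) = K_p·P/(1+K_p·P) = 13.38/(0.0769s + 1 + 13.38), with pole at s = −(1 + 13.38)/0.0769 = −187.
τ = 1/187 = 0.005349 s, so 2% settling time ≈ 4τ = 0.0214 s.

T_s ≈ 0.0214 s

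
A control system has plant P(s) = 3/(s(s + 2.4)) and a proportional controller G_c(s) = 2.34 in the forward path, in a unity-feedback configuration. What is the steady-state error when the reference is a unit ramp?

0.342

The loop has one pole at the origin (type 1). Velocity error constant K_v = lim_{s→0} s·G_c(s)P(s) = 2.34·3/2.4 = 2.925.
Steady-state error to a unit ramp: e_ss = 1/K_v = 0.342.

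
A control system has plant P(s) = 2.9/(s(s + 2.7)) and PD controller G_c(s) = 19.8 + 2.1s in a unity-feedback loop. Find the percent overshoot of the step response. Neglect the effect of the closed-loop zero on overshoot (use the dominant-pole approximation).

10.7%

Forward path: (19.8 + 2.1s)·2.9/(s(s+2.7)). The closed-loop characteristic equation is s² + (2.7 + 2.9·2.1)s + 2.9·19.8 = 0.
That is s² + 8.79s + 57.42 = 0, so ω_n = 7.578 rad/s and ζ = 8.79/(2·7.578) = 0.58.
%OS = 100·exp(−πζ/√(1−ζ²)) = 10.7%.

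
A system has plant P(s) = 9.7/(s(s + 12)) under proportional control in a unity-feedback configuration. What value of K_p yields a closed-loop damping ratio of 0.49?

K_p = 15.5

Closed-loop characteristic equation: s² + 12s + K_p·9.7 = 0.
So ω_n = √(9.7K_p) and 2ζω_n = 12, giving ζ = 12/(2√(9.7K_p)).
Setting ζ = 0.49: √(9.7K_p) = 12/(2·0.49) = 12.24, so K_p = 149.9/9.7 = 15.5.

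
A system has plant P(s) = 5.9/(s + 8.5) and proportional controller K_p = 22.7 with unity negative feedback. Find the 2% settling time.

T_s ≈ 0.0281 s

Closed-loop transfer function: T(s) = K_p·P(s)/(1 + K_p·P(s)) = 133.9/(s + 8.5 + 133.9) = 133.9/(s + 142.4).
Time constant τ = 1/142.4 = 0.007021 s, so the 2% settling time is about 4τ = 0.0281 s.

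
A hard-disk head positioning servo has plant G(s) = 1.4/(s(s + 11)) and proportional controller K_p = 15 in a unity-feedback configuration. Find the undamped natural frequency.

ω_n = 4.58 rad/s

The closed-loop denominator is s(s+11) + 15·1.4 = s² + 11s + 21.
Matching s² + 2ζω_n s + ω_n²: ω_n = √21 = 4.583 rad/s and 2ζω_n = 11, so ζ = 11/(2·4.583) = 1.2.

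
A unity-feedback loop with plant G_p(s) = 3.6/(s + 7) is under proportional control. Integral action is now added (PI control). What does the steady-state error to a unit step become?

The integrator makes K_pos = lim_{s→0} C(s)G(s) infinite, so e_ss = 1/(1+K_pos) = 0.

0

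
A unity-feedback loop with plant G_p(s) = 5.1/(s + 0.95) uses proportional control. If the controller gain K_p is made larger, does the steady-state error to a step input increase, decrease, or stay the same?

e_ss = 1/(1 + K_p·G_p(0)); a larger K_p raises the denominator, so e_ss decreases.

decrease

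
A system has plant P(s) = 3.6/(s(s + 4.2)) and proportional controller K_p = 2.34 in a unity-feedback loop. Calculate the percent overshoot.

3.71%

From 1 + K_pP(s) = 0: s² + 4.2s + 8.424 = 0 ⇒ ω_n = 2.902, ζ = 0.7235.
%OS = 100·exp(−πζ/√(1−ζ²)) = 100·exp(−π·0.7235/√0.4765) = 3.71%.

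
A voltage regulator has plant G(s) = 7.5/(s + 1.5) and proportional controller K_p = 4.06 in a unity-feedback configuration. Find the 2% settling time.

T_s ≈ 0.125 s

Closed-loop transfer function: T(s) = K_p·G(s)/(1 + K_p·G(s)) = 30.45/(s + 1.5 + 30.45) = 30.45/(s + 31.95).
Time constant τ = 1/31.95 = 0.0313 s, so the 2% settling time is about 4τ = 0.125 s.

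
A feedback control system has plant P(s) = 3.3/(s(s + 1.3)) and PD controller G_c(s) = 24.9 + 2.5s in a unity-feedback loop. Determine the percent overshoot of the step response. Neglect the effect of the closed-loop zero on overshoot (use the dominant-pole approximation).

Forward path: (24.9 + 2.5s)·3.3/(s(s+1.3)). The closed-loop characteristic equation is s² + (1.3 + 3.3·2.5)s + 3.3·24.9 = 0.
That is s² + 9.55s + 82.17 = 0, so ω_n = 9.065 rad/s and ζ = 9.55/(2·9.065) = 0.5268.
%OS = 100·exp(−πζ/√(1−ζ²)) = 14.3%.

14.3%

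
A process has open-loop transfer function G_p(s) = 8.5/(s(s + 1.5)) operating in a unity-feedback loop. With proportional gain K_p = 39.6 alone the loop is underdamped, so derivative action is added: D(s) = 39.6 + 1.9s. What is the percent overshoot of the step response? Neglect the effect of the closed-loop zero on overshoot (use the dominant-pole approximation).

Forward path: (39.6 + 1.9s)·8.5/(s(s+1.5)). The closed-loop characteristic equation is s² + (1.5 + 8.5·1.9)s + 8.5·39.6 = 0.
That is s² + 17.65s + 336.6 = 0, so ω_n = 18.35 rad/s and ζ = 17.65/(2·18.35) = 0.481.
%OS = 100·exp(−πζ/√(1−ζ²)) = 17.8%.

17.8%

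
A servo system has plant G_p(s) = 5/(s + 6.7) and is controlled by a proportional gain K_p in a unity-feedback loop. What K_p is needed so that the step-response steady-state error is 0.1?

The loop is type 0, so e_ss(step) = 1/(1 + K_pos) with K_pos = K_p·G_p(0).
G_p(0) = 0.7463. Require 1/(1 + K_p·0.7463) = 0.1, so 1 + 0.7463·K_p = 10.
K_p = (10 − 1)/0.7463 = 12.1.

K_p = 12.1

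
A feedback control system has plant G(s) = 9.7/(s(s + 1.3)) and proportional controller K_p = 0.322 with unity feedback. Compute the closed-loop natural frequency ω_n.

ω_n = 1.77 rad/s

1 + K_p·G(s) = 0 gives s² + 1.3s + 3.123 = 0.
Matching s² + 2ζω_n s + ω_n²: ω_n = √3.123 = 1.767 rad/s and 2ζω_n = 1.3, so ζ = 1.3/(2·1.767) = 0.368.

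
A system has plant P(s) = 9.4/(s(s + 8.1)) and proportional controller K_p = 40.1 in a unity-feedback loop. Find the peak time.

T_p = 0.165 s

The closed-loop denominator s² + 8.1s + 376.9 gives ω_n = √376.9 = 19.41 and ζ = 8.1/(2ω_n) = 0.2086.
Damped frequency ω_d = ω_n√(1−ζ²) = 18.99 rad/s, so peak time T_p = π/ω_d = 0.165 s.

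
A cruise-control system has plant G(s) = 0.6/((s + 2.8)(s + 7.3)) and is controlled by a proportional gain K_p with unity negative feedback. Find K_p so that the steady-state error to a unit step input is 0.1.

For a type-0 loop with proportional control, e_ss = 1/(1 + K_p·G(0)).
G(0) = 0.02935. Require 1/(1 + K_p·0.02935) = 0.1, so 1 + 0.02935·K_p = 10.
K_p = (10 − 1)/0.02935 = 307.

K_p = 307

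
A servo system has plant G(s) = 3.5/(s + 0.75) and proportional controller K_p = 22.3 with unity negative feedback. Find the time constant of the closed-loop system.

τ = 0.0127 s

Closed-loop transfer function: T(s) = K_p·G(s)/(1 + K_p·G(s)) = 78.05/(s + 0.75 + 78.05) = 78.05/(s + 78.8).
Time constant τ = 1/78.8 = 0.0127 s.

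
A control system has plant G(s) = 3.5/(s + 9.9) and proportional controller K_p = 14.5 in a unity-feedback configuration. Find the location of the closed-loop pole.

s = -60.65

Closed-loop transfer function: T(s) = K_p·G(s)/(1 + K_p·G(s)) = 50.75/(s + 9.9 + 50.75) = 50.75/(s + 60.65).
The closed-loop pole is at s = −60.65.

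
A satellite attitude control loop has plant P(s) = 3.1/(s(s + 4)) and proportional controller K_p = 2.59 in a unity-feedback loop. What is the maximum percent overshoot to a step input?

4.37%

Closed-loop characteristic equation: s² + 4s + 8.029 = 0, so ω_n = 2.834 rad/s and ζ = 4/(2·2.834) = 0.7058.
%OS = 100·exp(−πζ/√(1−ζ²)) = 100·exp(−π·0.7058/√0.5018) = 4.37%.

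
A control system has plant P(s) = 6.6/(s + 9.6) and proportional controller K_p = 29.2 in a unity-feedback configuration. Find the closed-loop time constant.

τ = 0.00494 s

Closed-loop transfer function: T(s) = K_p·P(s)/(1 + K_p·P(s)) = 192.7/(s + 9.6 + 192.7) = 192.7/(s + 202.3).
Time constant τ = 1/202.3 = 0.00494 s.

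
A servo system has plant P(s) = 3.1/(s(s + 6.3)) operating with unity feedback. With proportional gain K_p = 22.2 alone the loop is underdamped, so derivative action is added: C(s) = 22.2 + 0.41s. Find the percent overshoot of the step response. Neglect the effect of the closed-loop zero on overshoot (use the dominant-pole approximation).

Forward path: (22.2 + 0.41s)·3.1/(s(s+6.3)). The closed-loop characteristic equation is s² + (6.3 + 3.1·0.41)s + 3.1·22.2 = 0.
That is s² + 7.571s + 68.82 = 0, so ω_n = 8.296 rad/s and ζ = 7.571/(2·8.296) = 0.4563.
%OS = 100·exp(−πζ/√(1−ζ²)) = 20%.

20%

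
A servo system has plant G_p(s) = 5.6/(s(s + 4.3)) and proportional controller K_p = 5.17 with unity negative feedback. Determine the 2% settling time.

The closed-loop denominator s² + 4.3s + 28.95 gives ω_n = √28.95 = 5.381 and ζ = 4.3/(2ω_n) = 0.3996.
2% settling time T_s ≈ 4/(ζω_n) = 4/2.15 = 1.86 s.

T_s ≈ 1.86 s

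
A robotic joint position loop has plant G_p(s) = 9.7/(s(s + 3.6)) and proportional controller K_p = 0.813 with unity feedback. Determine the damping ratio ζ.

ζ = 0.641

With unity feedback the closed-loop characteristic equation is s² + 3.6s + 0.813·9.7 = s² + 3.6s + 7.886 = 0.
Matching s² + 2ζω_n s + ω_n²: ω_n = √7.886 = 2.808 rad/s and 2ζω_n = 3.6, so ζ = 3.6/(2·2.808) = 0.641.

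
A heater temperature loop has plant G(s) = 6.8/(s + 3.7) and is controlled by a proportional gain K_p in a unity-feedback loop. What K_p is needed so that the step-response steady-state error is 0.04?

K_p = 13.1

Steady-state error for a unit step on this type-0 loop is 1/(1 + K_p·G(0)).
G(0) = 1.838. Require 1/(1 + K_p·1.838) = 0.04, so 1 + 1.838·K_p = 25.
K_p = (25 − 1)/1.838 = 13.1.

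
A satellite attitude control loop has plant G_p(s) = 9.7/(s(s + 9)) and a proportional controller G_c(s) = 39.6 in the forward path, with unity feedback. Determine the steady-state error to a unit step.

The open loop G_c(s)G_p(s) has a pole at the origin (type 1), so the static position error constant is infinite and e_ss = 1/(1+∞) = 0.

0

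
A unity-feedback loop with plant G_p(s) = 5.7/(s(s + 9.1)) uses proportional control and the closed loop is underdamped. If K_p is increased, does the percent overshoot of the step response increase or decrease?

increase

Characteristic equation s² + 9.1s + K_p·5.7 = 0: raising K_p raises ω_n while 2ζω_n = 9.1 is fixed, so ζ falls and overshoot grows.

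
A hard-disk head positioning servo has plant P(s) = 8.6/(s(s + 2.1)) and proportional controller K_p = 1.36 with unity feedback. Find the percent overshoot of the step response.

From 1 + K_pP(s) = 0: s² + 2.1s + 11.7 = 0 ⇒ ω_n = 3.42, ζ = 0.307.
%OS = 100·exp(−πζ/√(1−ζ²)) = 100·exp(−π·0.307/√0.9057) = 36.3%.

36.3%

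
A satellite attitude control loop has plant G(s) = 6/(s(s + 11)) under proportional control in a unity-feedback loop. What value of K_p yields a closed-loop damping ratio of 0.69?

Closed-loop characteristic equation: s² + 11s + K_p·6 = 0.
So ω_n = √(6K_p) and 2ζω_n = 11, giving ζ = 11/(2√(6K_p)).
Setting ζ = 0.69: √(6K_p) = 11/(2·0.69) = 7.971, so K_p = 63.54/6 = 10.6.

K_p = 10.6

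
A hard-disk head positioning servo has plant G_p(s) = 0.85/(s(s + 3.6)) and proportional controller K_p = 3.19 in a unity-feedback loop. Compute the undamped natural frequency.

1 + K_p·G_p(s) = 0 gives s² + 3.6s + 2.712 = 0.
Matching s² + 2ζω_n s + ω_n²: ω_n = √2.712 = 1.647 rad/s and 2ζω_n = 3.6, so ζ = 3.6/(2·1.647) = 1.09.

ω_n = 1.65 rad/s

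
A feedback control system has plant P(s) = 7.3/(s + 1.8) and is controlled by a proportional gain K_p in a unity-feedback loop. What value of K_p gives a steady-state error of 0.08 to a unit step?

K_p = 2.84

For a type-0 loop with proportional control, e_ss = 1/(1 + K_p·P(0)).
P(0) = 4.056. Require 1/(1 + K_p·4.056) = 0.08, so 1 + 4.056·K_p = 12.5.
K_p = (12.5 − 1)/4.056 = 2.84.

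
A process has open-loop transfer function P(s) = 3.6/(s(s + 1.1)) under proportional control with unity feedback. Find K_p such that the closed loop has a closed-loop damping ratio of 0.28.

Closed-loop characteristic equation: s² + 1.1s + K_p·3.6 = 0.
So ω_n = √(3.6K_p) and 2ζω_n = 1.1, giving ζ = 1.1/(2√(3.6K_p)).
Setting ζ = 0.28: √(3.6K_p) = 1.1/(2·0.28) = 1.964, so K_p = 3.858/3.6 = 1.07.

K_p = 1.07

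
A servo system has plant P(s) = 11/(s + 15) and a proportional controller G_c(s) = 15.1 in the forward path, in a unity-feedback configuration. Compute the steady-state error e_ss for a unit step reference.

0.0828

The loop is type 0. Static position error constant K_pos = G_c(0)·P(0) = 15.1·0.7333 = 11.07.
Steady-state error to a unit step: e_ss = 1/(1+K_pos) = 1/12.07 = 0.0828.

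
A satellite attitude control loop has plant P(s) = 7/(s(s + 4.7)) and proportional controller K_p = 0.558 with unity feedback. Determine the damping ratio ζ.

With unity feedback the closed-loop characteristic equation is s² + 4.7s + 0.558·7 = s² + 4.7s + 3.906 = 0.
Matching s² + 2ζω_n s + ω_n²: ω_n = √3.906 = 1.976 rad/s and 2ζω_n = 4.7, so ζ = 4.7/(2·1.976) = 1.19.

ζ = 1.19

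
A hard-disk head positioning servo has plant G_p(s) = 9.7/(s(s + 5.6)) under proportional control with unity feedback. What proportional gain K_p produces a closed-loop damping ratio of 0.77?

Closed-loop characteristic equation: s² + 5.6s + K_p·9.7 = 0.
So ω_n = √(9.7K_p) and 2ζω_n = 5.6, giving ζ = 5.6/(2√(9.7K_p)).
Setting ζ = 0.77: √(9.7K_p) = 5.6/(2·0.77) = 3.636, so K_p = 13.22/9.7 = 1.36.

K_p = 1.36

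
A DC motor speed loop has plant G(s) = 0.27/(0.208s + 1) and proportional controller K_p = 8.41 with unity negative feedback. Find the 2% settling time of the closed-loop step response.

T_s ≈ 0.254 s

Closed loop: T(s) = K_p·G/(1+K_p·G) = 2.271/(0.208s + 1 + 2.271), with pole at s = −(1 + 2.271)/0.208 = −15.72.
τ = 1/15.72 = 0.06359 s, so 2% settling time ≈ 4τ = 0.254 s.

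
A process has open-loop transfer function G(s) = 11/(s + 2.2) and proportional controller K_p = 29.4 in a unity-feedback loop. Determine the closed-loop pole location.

s = -325.6

Closed-loop transfer function: T(s) = K_p·G(s)/(1 + K_p·G(s)) = 323.4/(s + 2.2 + 323.4) = 323.4/(s + 325.6).
The closed-loop pole is at s = −325.6.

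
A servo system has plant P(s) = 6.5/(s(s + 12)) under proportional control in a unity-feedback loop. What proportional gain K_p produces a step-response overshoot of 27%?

K_p = 37.4

From %OS = 100·exp(−πζ/√(1−ζ²)) = 27%, ζ = −ln(0.27)/√(π²+ln²(0.27)) = 0.3847.
Characteristic equation s² + 12s + 6.5K_p = 0 gives ζ = 12/(2√(6.5K_p)).
Setting ζ = 0.3847: √(6.5K_p) = 12/(2·0.3847) = 15.6, so K_p = 243.3/6.5 = 37.4.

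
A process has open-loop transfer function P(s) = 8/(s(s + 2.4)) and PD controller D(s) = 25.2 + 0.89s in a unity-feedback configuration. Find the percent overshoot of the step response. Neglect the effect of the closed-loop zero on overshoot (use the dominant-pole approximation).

32.7%

Forward path: (25.2 + 0.89s)·8/(s(s+2.4)). The closed-loop characteristic equation is s² + (2.4 + 8·0.89)s + 8·25.2 = 0.
That is s² + 9.52s + 201.6 = 0, so ω_n = 14.2 rad/s and ζ = 9.52/(2·14.2) = 0.3352.
%OS = 100·exp(−πζ/√(1−ζ²)) = 32.7%.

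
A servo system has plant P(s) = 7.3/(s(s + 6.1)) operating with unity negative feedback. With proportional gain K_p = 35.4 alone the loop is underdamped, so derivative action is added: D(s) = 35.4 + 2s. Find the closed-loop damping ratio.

Forward path: (35.4 + 2s)·7.3/(s(s+6.1)). The closed-loop characteristic equation is s² + (6.1 + 7.3·2)s + 7.3·35.4 = 0.
That is s² + 20.7s + 258.4 = 0, so ω_n = 16.08 rad/s and ζ = 20.7/(2·16.08) = 0.6438.

ζ = 0.644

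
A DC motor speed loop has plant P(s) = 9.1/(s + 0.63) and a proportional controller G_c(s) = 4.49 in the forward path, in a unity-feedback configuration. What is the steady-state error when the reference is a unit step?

0.0152

The loop is type 0. Static position error constant K_pos = G_c(0)·P(0) = 4.49·14.44 = 64.86.
Steady-state error to a unit step: e_ss = 1/(1+K_pos) = 1/65.86 = 0.0152.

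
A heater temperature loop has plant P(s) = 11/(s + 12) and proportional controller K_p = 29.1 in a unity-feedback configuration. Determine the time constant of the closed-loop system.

τ = 0.00301 s

Closed-loop transfer function: T(s) = K_p·P(s)/(1 + K_p·P(s)) = 320.1/(s + 12 + 320.1) = 320.1/(s + 332.1).
Time constant τ = 1/332.1 = 0.00301 s.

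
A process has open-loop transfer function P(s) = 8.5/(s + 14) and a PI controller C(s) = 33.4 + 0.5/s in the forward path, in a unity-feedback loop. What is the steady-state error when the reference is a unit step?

The open loop C(s)P(s) has a pole at the origin (type 1), so the static position error constant is infinite and e_ss = 1/(1+∞) = 0.

0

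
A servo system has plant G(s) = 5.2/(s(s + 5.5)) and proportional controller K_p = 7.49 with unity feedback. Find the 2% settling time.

T_s ≈ 1.45 s

Closed-loop characteristic equation: s² + 5.5s + 38.95 = 0, so ω_n = 6.241 rad/s and ζ = 5.5/(2·6.241) = 0.4406.
2% settling time T_s ≈ 4/(ζω_n) = 4/2.75 = 1.45 s.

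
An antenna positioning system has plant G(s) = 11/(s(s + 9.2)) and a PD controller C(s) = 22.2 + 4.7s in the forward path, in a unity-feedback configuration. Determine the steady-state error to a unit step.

The open loop C(s)G(s) has a pole at the origin (type 1), so the static position error constant is infinite and e_ss = 1/(1+∞) = 0.

0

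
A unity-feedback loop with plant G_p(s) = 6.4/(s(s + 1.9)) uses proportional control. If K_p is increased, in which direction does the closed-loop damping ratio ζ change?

ζ = 1.9/(2√(6.4K_p)); increasing K_p raises the denominator, so ζ falls.

decrease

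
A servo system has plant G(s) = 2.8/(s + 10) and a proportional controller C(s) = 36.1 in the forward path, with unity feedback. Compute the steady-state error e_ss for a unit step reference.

The loop is type 0. Static position error constant K_pos = C(0)·G(0) = 36.1·0.28 = 10.11.
Steady-state error to a unit step: e_ss = 1/(1+K_pos) = 1/11.11 = 0.09.

0.09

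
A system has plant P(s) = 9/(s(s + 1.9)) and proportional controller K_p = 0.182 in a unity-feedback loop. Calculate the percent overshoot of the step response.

Closed-loop characteristic equation: s² + 1.9s + 1.638 = 0, so ω_n = 1.28 rad/s and ζ = 1.9/(2·1.28) = 0.7423.
%OS = 100·exp(−πζ/√(1−ζ²)) = 100·exp(−π·0.7423/√0.449) = 3.08%.

3.08%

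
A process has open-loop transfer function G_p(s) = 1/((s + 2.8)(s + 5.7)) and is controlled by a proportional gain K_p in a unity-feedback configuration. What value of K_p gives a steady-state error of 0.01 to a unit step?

K_p = 1580

The loop is type 0, so e_ss(step) = 1/(1 + K_pos) with K_pos = K_p·G_p(0).
G_p(0) = 0.06266. Require 1/(1 + K_p·0.06266) = 0.01, so 1 + 0.06266·K_p = 100.
K_p = (100 − 1)/0.06266 = 1580.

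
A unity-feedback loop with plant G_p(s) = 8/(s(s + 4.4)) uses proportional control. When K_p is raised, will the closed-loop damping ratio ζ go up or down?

ζ = 4.4/(2√(8K_p)); increasing K_p raises the denominator, so ζ falls.

decrease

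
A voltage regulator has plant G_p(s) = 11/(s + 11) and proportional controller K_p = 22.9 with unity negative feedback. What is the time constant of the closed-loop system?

Closed-loop transfer function: T(s) = K_p·G_p(s)/(1 + K_p·G_p(s)) = 251.9/(s + 11 + 251.9) = 251.9/(s + 262.9).
Time constant τ = 1/262.9 = 0.0038 s.

τ = 0.0038 s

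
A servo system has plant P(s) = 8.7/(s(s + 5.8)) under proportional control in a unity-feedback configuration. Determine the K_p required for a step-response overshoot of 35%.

From %OS = 100·exp(−πζ/√(1−ζ²)) = 35%, ζ = −ln(0.35)/√(π²+ln²(0.35)) = 0.3169.
Characteristic equation s² + 5.8s + 8.7K_p = 0 gives ζ = 5.8/(2√(8.7K_p)).
Setting ζ = 0.3169: √(8.7K_p) = 5.8/(2·0.3169) = 9.15, so K_p = 83.72/8.7 = 9.62.

K_p = 9.62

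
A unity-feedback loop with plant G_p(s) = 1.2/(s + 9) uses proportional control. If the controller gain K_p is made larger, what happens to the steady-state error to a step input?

e_ss = 1/(1 + K_p·G_p(0)); a larger K_p raises the denominator, so e_ss decreases.

decrease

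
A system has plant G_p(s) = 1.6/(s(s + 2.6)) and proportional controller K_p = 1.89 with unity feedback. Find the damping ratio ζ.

ζ = 0.748

With unity feedback the closed-loop characteristic equation is s² + 2.6s + 1.89·1.6 = s² + 2.6s + 3.024 = 0.
So ω_n² = 3.024 ⇒ ω_n = 1.739 rad/s, and ζ = 2.6/(2ω_n) = 0.748.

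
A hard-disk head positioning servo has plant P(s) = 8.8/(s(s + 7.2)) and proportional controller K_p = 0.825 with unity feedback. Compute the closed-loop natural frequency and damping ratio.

ω_n = 2.69 rad/s, ζ = 1.34

The closed-loop denominator is s(s+7.2) + 0.825·8.8 = s² + 7.2s + 7.26.
So ω_n² = 7.26 ⇒ ω_n = 2.694 rad/s, and ζ = 7.2/(2ω_n) = 1.34.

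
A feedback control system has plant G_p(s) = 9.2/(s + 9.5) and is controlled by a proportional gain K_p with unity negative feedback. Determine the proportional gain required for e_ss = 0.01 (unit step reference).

The loop is type 0, so e_ss(step) = 1/(1 + K_pos) with K_pos = K_p·G_p(0).
G_p(0) = 0.9684. Require 1/(1 + K_p·0.9684) = 0.01, so 1 + 0.9684·K_p = 100.
K_p = (100 − 1)/0.9684 = 102.

K_p = 102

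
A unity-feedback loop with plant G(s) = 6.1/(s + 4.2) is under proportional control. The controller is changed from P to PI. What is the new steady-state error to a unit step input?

The integrator makes K_pos = lim_{s→0} C(s)G(s) infinite, so e_ss = 1/(1+K_pos) = 0.

0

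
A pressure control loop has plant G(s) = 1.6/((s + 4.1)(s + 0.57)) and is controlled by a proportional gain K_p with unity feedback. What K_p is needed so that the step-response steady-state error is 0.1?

K_p = 13.1

Steady-state error for a unit step on this type-0 loop is 1/(1 + K_p·G(0)).
G(0) = 0.6846. Require 1/(1 + K_p·0.6846) = 0.1, so 1 + 0.6846·K_p = 10.
K_p = (10 − 1)/0.6846 = 13.1.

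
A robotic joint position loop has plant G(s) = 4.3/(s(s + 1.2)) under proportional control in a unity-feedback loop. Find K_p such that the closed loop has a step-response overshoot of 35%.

From %OS = 100·exp(−πζ/√(1−ζ²)) = 35%, ζ = −ln(0.35)/√(π²+ln²(0.35)) = 0.3169.
Characteristic equation s² + 1.2s + 4.3K_p = 0 gives ζ = 1.2/(2√(4.3K_p)).
Setting ζ = 0.3169: √(4.3K_p) = 1.2/(2·0.3169) = 1.893, so K_p = 3.584/4.3 = 0.833.

K_p = 0.833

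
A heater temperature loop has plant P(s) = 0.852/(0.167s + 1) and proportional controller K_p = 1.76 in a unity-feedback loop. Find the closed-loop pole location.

s = -14.97

Closed loop: T(s) = K_p·P/(1+K_p·P) = 1.5/(0.167s + 1 + 1.5), with pole at s = −(1 + 1.5)/0.167 = −14.97.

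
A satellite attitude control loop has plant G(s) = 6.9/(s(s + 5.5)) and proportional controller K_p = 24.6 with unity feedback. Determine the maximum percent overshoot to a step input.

50.7%

From 1 + K_pG(s) = 0: s² + 5.5s + 169.7 = 0 ⇒ ω_n = 13.03, ζ = 0.2111.
%OS = 100·exp(−πζ/√(1−ζ²)) = 100·exp(−π·0.2111/√0.9554) = 50.7%.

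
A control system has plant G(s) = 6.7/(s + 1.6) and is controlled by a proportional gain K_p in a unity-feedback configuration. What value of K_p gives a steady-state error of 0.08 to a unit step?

K_p = 2.75

The loop is type 0, so e_ss(step) = 1/(1 + K_pos) with K_pos = K_p·G(0).
G(0) = 4.188. Require 1/(1 + K_p·4.188) = 0.08, so 1 + 4.188·K_p = 12.5.
K_p = (12.5 − 1)/4.188 = 2.75.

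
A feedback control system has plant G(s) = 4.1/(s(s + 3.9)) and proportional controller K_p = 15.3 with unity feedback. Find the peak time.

T_p = 0.409 s

The closed-loop denominator s² + 3.9s + 62.73 gives ω_n = √62.73 = 7.92 and ζ = 3.9/(2ω_n) = 0.2462.
Damped frequency ω_d = ω_n√(1−ζ²) = 7.676 rad/s, so peak time T_p = π/ω_d = 0.409 s.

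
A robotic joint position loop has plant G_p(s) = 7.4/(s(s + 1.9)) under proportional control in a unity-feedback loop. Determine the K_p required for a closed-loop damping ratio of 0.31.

Closed-loop characteristic equation: s² + 1.9s + K_p·7.4 = 0.
So ω_n = √(7.4K_p) and 2ζω_n = 1.9, giving ζ = 1.9/(2√(7.4K_p)).
Setting ζ = 0.31: √(7.4K_p) = 1.9/(2·0.31) = 3.065, so K_p = 9.391/7.4 = 1.27.

K_p = 1.27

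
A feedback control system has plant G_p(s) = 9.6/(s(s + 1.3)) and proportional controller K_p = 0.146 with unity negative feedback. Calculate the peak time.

From 1 + K_pG_p(s) = 0: s² + 1.3s + 1.402 = 0 ⇒ ω_n = 1.184, ζ = 0.549.
Damped frequency ω_d = ω_n√(1−ζ²) = 0.9895 rad/s, so peak time T_p = π/ω_d = 3.17 s.

T_p = 3.17 s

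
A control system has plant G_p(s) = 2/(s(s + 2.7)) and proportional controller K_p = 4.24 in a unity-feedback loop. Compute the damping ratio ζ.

ζ = 0.464

The closed-loop denominator is s(s+2.7) + 4.24·2 = s² + 2.7s + 8.48.
So ω_n² = 8.48 ⇒ ω_n = 2.912 rad/s, and ζ = 2.7/(2ω_n) = 0.464.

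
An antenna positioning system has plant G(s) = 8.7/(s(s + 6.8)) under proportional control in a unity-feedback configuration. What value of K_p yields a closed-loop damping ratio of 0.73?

K_p = 2.49

Closed-loop characteristic equation: s² + 6.8s + K_p·8.7 = 0.
So ω_n = √(8.7K_p) and 2ζω_n = 6.8, giving ζ = 6.8/(2√(8.7K_p)).
Setting ζ = 0.73: √(8.7K_p) = 6.8/(2·0.73) = 4.658, so K_p = 21.69/8.7 = 2.49.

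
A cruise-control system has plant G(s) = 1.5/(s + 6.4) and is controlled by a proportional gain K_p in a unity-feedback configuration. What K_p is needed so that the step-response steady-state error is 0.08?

K_p = 49.1

For a type-0 loop with proportional control, e_ss = 1/(1 + K_p·G(0)).
G(0) = 0.2344. Require 1/(1 + K_p·0.2344) = 0.08, so 1 + 0.2344·K_p = 12.5.
K_p = (12.5 − 1)/0.2344 = 49.1.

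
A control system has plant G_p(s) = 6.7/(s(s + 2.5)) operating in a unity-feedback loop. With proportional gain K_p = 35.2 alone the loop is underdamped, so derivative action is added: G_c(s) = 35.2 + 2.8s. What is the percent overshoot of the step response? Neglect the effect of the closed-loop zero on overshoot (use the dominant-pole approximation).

Forward path: (35.2 + 2.8s)·6.7/(s(s+2.5)). The closed-loop characteristic equation is s² + (2.5 + 6.7·2.8)s + 6.7·35.2 = 0.
That is s² + 21.26s + 235.8 = 0, so ω_n = 15.36 rad/s and ζ = 21.26/(2·15.36) = 0.6922.
%OS = 100·exp(−πζ/√(1−ζ²)) = 4.91%.

4.91%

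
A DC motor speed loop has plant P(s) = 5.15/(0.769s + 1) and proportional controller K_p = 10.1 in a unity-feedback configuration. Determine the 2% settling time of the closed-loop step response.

Closed loop: T(s) = K_p·P/(1+K_p·P) = 52.02/(0.769s + 1 + 52.02), with pole at s = −(1 + 52.02)/0.769 = −68.94.
τ = 1/68.94 = 0.01451 s, so 2% settling time ≈ 4τ = 0.058 s.

T_s ≈ 0.058 s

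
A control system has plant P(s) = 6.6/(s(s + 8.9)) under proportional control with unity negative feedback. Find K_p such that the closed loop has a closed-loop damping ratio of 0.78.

K_p = 4.93

Closed-loop characteristic equation: s² + 8.9s + K_p·6.6 = 0.
So ω_n = √(6.6K_p) and 2ζω_n = 8.9, giving ζ = 8.9/(2√(6.6K_p)).
Setting ζ = 0.78: √(6.6K_p) = 8.9/(2·0.78) = 5.705, so K_p = 32.55/6.6 = 4.93.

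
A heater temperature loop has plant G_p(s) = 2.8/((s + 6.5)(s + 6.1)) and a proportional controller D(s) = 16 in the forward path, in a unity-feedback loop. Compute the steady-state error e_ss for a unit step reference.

0.47

The loop is type 0. Static position error constant K_pos = D(0)·G_p(0) = 16·0.07062 = 1.13.
Steady-state error to a unit step: e_ss = 1/(1+K_pos) = 1/2.13 = 0.47.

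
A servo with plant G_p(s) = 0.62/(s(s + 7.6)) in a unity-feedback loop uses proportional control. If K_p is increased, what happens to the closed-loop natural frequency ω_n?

ω_n = √(0.62·K_p), which grows with K_p.

increase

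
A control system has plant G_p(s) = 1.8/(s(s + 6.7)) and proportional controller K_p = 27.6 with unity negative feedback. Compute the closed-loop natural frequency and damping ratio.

With unity feedback the closed-loop characteristic equation is s² + 6.7s + 27.6·1.8 = s² + 6.7s + 49.68 = 0.
So ω_n² = 49.68 ⇒ ω_n = 7.048 rad/s, and ζ = 6.7/(2ω_n) = 0.475.

ω_n = 7.05 rad/s, ζ = 0.475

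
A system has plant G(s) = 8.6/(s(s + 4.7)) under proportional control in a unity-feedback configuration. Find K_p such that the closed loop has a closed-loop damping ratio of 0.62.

Closed-loop characteristic equation: s² + 4.7s + K_p·8.6 = 0.
So ω_n = √(8.6K_p) and 2ζω_n = 4.7, giving ζ = 4.7/(2√(8.6K_p)).
Setting ζ = 0.62: √(8.6K_p) = 4.7/(2·0.62) = 3.79, so K_p = 14.37/8.6 = 1.67.

K_p = 1.67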